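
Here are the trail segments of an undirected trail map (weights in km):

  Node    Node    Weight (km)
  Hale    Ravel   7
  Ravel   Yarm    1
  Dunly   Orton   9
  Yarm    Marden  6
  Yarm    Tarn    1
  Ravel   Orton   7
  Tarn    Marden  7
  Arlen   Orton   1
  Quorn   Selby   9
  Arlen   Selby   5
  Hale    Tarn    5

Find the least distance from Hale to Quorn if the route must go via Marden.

41 km

Shortest Hale→Marden: Hale → Tarn → Marden = 12
Best Marden to Quorn: Marden → Yarm → Ravel → Orton → Arlen → Selby → Quorn costing 29
Total via Marden: 12 + 29 = 41 km.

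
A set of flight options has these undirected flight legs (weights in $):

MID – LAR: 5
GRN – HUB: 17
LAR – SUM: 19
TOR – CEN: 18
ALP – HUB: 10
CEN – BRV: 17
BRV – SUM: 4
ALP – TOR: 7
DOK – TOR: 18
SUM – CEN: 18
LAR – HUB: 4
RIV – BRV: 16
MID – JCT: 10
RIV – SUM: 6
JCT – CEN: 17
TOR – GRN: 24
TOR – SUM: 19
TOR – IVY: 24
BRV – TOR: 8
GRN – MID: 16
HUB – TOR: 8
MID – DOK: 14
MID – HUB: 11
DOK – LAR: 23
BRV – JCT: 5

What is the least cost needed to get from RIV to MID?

$25

Compare a few routes:
RIV → SUM → LAR → MID: 6+19+5 = 30
RIV → SUM → BRV → JCT → MID: 6+4+5+10 = 25
RIV → BRV → JCT → MID: 16+5+10 = 31
RIV → SUM → BRV → TOR → HUB → LAR → MID: 6+4+8+8+4+5 = 35
Cheapest is RIV → SUM → BRV → JCT → MID at $25.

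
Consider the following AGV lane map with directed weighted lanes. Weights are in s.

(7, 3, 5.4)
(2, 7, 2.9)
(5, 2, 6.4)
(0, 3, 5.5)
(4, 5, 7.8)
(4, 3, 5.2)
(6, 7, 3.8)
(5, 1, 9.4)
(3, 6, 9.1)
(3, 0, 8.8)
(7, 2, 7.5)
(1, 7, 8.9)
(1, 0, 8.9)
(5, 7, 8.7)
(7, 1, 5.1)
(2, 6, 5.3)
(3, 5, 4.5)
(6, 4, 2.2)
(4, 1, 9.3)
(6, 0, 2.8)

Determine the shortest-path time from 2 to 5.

Shortest distances from 2:
2: 0
7: 2.9  (via 2)
6: 5.3  (via 2)
4: 7.5  (via 6)
1: 8  (via 7)
0: 8.1  (via 6)
3: 8.3  (via 7)
5: 12.8  (via 3)
Shortest route: 2 → 7 → 3 → 5 = 12.8 s.

12.8 s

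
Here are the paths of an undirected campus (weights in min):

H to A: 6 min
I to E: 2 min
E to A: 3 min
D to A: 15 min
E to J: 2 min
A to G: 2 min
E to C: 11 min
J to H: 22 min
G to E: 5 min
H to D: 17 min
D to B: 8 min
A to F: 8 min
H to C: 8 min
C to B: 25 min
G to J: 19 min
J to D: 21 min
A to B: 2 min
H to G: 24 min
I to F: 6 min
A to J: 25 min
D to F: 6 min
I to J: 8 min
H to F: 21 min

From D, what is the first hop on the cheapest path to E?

B

Candidate routes:
D - B - A - G - E: 8+2+2+5 = 17
D - F - A - E: 6+8+3 = 17
D - B - A - E: 8+2+3 = 13
D - F - I - E: 6+6+2 = 14
The minimum is 13 min via D - B - A - E.
So from D the first move is to B.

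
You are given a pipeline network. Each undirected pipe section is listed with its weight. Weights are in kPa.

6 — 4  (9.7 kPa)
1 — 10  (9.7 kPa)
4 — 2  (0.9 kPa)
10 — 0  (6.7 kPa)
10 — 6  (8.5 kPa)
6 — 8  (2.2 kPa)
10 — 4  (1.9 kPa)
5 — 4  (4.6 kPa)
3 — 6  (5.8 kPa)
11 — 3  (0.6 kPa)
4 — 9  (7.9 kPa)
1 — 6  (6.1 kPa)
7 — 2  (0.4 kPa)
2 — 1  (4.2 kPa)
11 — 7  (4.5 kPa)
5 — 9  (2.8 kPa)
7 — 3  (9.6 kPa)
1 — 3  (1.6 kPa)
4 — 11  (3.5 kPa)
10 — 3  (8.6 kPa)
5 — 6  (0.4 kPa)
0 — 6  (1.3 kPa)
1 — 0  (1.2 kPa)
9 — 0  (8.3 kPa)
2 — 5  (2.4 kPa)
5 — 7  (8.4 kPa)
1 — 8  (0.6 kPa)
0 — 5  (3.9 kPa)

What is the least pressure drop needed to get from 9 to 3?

7.3 kPa

Settle nodes by increasing distance from 9:
9: 0
5: 2.8  (via 9)
6: 3.2  (via 5)
0: 4.5  (via 6)
2: 5.2  (via 5)
8: 5.4  (via 6)
7: 5.6  (via 2)
1: 5.7  (via 0)
4: 6.1  (via 2)
3: 7.3  (via 1)
Shortest route: 9–5–6–0–1–3 = 7.3 kPa.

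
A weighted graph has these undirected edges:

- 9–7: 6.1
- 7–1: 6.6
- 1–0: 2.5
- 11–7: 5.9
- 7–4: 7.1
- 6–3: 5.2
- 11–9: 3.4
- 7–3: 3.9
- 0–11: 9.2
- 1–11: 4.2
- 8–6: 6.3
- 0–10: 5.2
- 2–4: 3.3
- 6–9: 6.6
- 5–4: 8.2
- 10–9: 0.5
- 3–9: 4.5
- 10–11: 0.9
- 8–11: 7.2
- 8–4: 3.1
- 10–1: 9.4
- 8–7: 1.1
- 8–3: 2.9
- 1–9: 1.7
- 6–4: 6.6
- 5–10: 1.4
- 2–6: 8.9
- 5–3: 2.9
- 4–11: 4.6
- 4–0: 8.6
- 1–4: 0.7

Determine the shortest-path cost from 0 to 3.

8.7

Enumerating some paths:
0–1–9–3: 2.5+1.7+4.5 = 8.7
0–1–9–10–5–3: 2.5+1.7+0.5+1.4+2.9 = 9
0–1–4–8–3: 2.5+0.7+3.1+2.9 = 9.2
0–10–5–3: 5.2+1.4+2.9 = 9.5
The minimum is 8.7 via 0–1–9–3.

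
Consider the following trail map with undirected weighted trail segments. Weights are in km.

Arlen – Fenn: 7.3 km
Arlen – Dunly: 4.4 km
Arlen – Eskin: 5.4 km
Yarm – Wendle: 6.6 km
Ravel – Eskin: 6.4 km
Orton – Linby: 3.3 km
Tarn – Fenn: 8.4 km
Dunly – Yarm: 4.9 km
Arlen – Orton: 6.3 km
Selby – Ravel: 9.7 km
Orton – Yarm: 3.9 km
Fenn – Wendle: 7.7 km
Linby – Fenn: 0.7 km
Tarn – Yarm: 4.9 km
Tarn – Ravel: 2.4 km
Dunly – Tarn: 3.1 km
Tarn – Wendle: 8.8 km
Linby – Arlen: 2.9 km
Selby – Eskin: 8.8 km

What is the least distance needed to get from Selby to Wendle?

20.9 km

Compare a few routes:
Selby → Eskin → Ravel → Tarn → Wendle: 8.8+6.4+2.4+8.8 = 26.4
Selby → Ravel → Tarn → Wendle: 9.7+2.4+8.8 = 20.9
Selby → Ravel → Tarn → Yarm → Wendle: 9.7+2.4+4.9+6.6 = 23.6
Selby → Eskin → Arlen → Linby → Fenn → Wendle: 8.8+5.4+2.9+0.7+7.7 = 25.5
Cheapest is Selby → Ravel → Tarn → Wendle at 20.9 km.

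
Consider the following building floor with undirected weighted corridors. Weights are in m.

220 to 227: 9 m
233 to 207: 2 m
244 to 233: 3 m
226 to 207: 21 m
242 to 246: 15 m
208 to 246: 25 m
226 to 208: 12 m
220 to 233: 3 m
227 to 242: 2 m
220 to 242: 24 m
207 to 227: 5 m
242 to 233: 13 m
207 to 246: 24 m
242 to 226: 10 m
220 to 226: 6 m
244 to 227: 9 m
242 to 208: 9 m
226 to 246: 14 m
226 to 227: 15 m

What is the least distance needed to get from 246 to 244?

26 m

Shortest distances from 246:
246: 0
226: 14  (via 246)
242: 15  (via 246)
227: 17  (via 242)
220: 20  (via 226)
207: 22  (via 227)
233: 23  (via 220)
208: 24  (via 242)
244: 26  (via 227)
Shortest route: 246–242–227–244 = 26 m.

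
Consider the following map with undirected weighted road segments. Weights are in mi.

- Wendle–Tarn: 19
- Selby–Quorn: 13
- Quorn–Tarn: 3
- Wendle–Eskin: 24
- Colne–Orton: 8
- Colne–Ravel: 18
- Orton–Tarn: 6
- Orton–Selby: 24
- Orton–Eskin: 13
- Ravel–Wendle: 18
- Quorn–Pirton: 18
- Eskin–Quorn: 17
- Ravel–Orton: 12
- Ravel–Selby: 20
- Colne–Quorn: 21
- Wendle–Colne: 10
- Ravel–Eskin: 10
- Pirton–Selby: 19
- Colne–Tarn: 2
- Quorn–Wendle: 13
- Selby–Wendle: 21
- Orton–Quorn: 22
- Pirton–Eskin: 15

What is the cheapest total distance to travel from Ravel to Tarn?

18 mi

Enumerating some paths:
Ravel → Orton → Tarn: 12+6 = 18
Ravel → Orton → Colne → Tarn: 12+8+2 = 22
Ravel → Colne → Tarn: 18+2 = 20
The minimum is 18 mi via Ravel → Orton → Tarn.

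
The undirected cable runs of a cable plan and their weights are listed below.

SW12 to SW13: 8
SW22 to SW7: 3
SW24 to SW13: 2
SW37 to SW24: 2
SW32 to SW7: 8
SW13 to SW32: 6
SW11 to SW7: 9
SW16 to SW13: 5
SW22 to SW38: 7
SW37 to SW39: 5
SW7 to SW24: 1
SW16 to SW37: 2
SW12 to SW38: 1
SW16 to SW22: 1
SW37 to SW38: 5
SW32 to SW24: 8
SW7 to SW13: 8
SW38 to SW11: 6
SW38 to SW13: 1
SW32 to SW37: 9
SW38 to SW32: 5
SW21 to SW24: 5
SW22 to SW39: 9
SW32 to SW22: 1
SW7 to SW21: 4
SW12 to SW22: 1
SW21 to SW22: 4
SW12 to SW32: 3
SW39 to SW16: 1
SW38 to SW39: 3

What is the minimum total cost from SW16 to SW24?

4

Enumerating some paths:
SW16 → SW37 → SW24: 2+2 = 4
SW16 → SW22 → SW7 → SW24: 1+3+1 = 5
SW16 → SW39 → SW38 → SW13 → SW24: 1+3+1+2 = 7
SW16 → SW22 → SW12 → SW38 → SW13 → SW24: 1+1+1+1+2 = 6
The minimum is 4 via SW16 → SW37 → SW24.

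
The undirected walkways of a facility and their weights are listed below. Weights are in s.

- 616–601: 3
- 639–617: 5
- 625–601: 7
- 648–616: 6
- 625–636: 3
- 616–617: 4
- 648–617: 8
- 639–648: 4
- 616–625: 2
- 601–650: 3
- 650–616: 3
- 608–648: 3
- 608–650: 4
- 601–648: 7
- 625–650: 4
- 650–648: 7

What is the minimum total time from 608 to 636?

Compare a few routes:
608 - 648 - 616 - 625 - 636: 3+6+2+3 = 14
608 - 650 - 616 - 625 - 636: 4+3+2+3 = 12
608 - 650 - 625 - 636: 4+4+3 = 11
The minimum is 11 s via 608 - 650 - 625 - 636.

11 s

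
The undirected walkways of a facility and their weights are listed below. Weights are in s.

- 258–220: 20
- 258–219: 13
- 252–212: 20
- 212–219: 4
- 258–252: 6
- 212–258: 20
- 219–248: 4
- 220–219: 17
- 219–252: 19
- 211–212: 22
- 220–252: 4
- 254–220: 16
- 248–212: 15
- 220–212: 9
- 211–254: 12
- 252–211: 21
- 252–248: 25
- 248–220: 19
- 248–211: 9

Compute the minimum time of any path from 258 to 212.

Shortest distances from 258:
258: 0
252: 6  (via 258)
220: 10  (via 252)
219: 13  (via 258)
212: 17  (via 219)
Shortest route: 258 → 219 → 212 = 17 s.

17 s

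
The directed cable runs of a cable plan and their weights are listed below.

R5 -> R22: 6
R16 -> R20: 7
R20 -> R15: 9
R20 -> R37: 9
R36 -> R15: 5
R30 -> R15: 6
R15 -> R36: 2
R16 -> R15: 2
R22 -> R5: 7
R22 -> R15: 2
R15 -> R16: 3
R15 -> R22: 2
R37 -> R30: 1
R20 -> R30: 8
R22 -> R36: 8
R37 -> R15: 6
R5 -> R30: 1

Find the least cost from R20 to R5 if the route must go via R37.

24

Best R20 to R37: R20–R37 costing 9
Best R37 to R5: R37–R15–R22–R5 costing 15
Total via R37: 9 + 15 = 24.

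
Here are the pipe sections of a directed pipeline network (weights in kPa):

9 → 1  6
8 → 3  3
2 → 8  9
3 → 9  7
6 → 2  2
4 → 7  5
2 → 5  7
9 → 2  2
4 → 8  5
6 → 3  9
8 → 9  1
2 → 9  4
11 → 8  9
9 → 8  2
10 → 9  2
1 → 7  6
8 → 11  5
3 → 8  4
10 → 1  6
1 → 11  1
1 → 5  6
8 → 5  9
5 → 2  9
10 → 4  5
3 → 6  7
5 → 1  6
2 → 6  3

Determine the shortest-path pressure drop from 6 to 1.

Running Dijkstra from 6:
6: 0
2: 2  (via 6)
9: 6  (via 2)
8: 8  (via 9)
3: 9  (via 6)
5: 9  (via 2)
1: 12  (via 9)
Shortest route: 6 → 2 → 9 → 1 = 12 kPa.

12 kPa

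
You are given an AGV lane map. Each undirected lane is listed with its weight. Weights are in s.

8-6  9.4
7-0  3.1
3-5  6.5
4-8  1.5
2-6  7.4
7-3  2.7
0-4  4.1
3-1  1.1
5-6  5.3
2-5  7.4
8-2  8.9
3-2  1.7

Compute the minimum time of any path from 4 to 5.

16.2 s

Candidate routes:
4–8–6–5: 1.5+9.4+5.3 = 16.2
4–8–2–5: 1.5+8.9+7.4 = 17.8
4–0–7–3–5: 4.1+3.1+2.7+6.5 = 16.4
Cheapest is 4–8–6–5 at 16.2 s.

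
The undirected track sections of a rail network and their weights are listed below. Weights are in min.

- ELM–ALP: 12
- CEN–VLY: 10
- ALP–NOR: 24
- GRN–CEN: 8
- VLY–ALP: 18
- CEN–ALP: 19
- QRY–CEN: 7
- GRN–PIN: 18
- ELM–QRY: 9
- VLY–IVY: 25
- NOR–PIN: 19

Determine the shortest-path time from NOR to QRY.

Compare a few routes:
NOR → ALP → CEN → QRY: 24+19+7 = 50
NOR → ALP → ELM → QRY: 24+12+9 = 45
Cheapest is NOR → ALP → ELM → QRY at 45 min.

45 min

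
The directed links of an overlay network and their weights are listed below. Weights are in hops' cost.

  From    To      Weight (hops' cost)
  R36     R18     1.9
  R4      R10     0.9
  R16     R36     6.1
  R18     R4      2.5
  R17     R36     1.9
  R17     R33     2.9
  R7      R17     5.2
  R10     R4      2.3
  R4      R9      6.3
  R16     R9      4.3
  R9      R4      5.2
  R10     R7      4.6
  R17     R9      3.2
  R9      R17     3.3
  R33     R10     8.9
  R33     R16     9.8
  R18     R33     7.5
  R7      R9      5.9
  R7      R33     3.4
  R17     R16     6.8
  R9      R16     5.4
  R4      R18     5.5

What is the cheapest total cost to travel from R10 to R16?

Shortest distances from R10:
R10: 0
R4: 2.3  (via R10)
R7: 4.6  (via R10)
R18: 7.8  (via R4)
R33: 8  (via R7)
R9: 8.6  (via R4)
R17: 9.8  (via R7)
R36: 11.7  (via R17)
R16: 14  (via R9)
Shortest route: R10–R4–R9–R16 = 14 hops' cost.

14 hops' cost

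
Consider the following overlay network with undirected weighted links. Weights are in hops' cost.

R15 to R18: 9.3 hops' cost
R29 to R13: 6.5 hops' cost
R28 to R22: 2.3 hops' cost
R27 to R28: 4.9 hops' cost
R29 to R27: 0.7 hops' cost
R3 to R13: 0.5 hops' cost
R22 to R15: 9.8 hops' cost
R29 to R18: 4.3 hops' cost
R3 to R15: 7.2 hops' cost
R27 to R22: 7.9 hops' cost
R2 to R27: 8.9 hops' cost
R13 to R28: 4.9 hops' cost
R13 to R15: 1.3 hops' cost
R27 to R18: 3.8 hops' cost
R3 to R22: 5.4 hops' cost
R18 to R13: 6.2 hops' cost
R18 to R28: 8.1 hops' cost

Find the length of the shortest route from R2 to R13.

16.1 hops' cost

Running Dijkstra from R2:
R2: 0
R27: 8.9  (via R2)
R29: 9.6  (via R27)
R18: 12.7  (via R27)
R28: 13.8  (via R27)
R22: 16.1  (via R28)
R13: 16.1  (via R29)
Shortest route: R2 → R27 → R29 → R13 = 16.1 hops' cost.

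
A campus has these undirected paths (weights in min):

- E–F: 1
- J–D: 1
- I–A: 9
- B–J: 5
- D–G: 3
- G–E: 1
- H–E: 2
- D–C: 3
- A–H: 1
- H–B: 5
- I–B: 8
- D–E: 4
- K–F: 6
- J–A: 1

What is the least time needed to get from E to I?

Settle nodes by increasing distance from E:
E: 0
F: 1  (via E)
G: 1  (via E)
H: 2  (via E)
A: 3  (via H)
D: 4  (via E)
J: 4  (via A)
B: 7  (via H)
C: 7  (via D)
K: 7  (via F)
I: 12  (via A)
Shortest route: E → H → A → I = 12 min.

12 min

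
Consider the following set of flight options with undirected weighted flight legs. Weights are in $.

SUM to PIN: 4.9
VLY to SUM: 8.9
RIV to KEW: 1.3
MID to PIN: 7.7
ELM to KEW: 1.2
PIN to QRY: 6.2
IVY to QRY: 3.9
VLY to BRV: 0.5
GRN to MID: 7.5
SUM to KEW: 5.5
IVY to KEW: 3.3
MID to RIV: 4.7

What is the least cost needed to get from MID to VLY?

$20.4

Compare a few routes:
MID–RIV–KEW–IVY–QRY–PIN–SUM–VLY: 4.7+1.3+3.3+3.9+6.2+4.9+8.9 = 33.2
MID–PIN–SUM–VLY: 7.7+4.9+8.9 = 21.5
MID–PIN–QRY–IVY–KEW–SUM–VLY: 7.7+6.2+3.9+3.3+5.5+8.9 = 35.5
MID–RIV–KEW–SUM–VLY: 4.7+1.3+5.5+8.9 = 20.4
Cheapest is MID–RIV–KEW–SUM–VLY at $20.4.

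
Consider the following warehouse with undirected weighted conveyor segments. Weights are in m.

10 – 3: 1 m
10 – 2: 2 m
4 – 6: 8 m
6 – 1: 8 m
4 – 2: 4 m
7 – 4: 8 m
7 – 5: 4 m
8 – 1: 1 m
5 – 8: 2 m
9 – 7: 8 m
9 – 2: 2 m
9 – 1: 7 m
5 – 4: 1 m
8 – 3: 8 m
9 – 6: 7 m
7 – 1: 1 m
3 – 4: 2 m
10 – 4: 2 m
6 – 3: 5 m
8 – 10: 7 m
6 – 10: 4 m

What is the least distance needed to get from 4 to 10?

2 m

Settle nodes by increasing distance from 4:
4: 0
5: 1  (via 4)
3: 2  (via 4)
10: 2  (via 4)
Shortest route: 4 → 10 = 2 m.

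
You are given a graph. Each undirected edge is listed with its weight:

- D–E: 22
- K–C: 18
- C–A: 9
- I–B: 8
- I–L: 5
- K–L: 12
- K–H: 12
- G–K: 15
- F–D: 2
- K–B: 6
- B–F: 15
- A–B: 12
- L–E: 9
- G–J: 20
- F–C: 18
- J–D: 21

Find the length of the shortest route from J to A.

50

Compare a few routes:
J - G - K - B - A: 20+15+6+12 = 53
J - D - F - B - A: 21+2+15+12 = 50
J - G - K - C - A: 20+15+18+9 = 62
J - D - F - B - K - C - A: 21+2+15+6+18+9 = 71
Cheapest is J - D - F - B - A at 50.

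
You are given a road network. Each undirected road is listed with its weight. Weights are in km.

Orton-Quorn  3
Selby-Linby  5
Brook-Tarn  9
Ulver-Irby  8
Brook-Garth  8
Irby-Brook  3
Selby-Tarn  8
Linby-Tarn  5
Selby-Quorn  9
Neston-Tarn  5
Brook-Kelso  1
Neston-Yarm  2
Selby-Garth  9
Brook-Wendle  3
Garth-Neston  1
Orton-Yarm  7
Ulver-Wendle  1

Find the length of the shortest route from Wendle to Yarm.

14 km

Shortest distances from Wendle:
Wendle: 0
Ulver: 1  (via Wendle)
Brook: 3  (via Wendle)
Kelso: 4  (via Brook)
Irby: 6  (via Brook)
Garth: 11  (via Brook)
Tarn: 12  (via Brook)
Neston: 12  (via Garth)
Yarm: 14  (via Neston)
Shortest route: Wendle → Brook → Garth → Neston → Yarm = 14 km.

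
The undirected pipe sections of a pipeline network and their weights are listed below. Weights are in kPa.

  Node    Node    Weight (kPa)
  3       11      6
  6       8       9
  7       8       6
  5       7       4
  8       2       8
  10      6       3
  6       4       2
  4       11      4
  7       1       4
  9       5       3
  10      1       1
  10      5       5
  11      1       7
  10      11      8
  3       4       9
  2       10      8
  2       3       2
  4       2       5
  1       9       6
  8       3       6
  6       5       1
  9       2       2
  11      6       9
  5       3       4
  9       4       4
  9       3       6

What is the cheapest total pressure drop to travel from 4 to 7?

7 kPa

Settle nodes by increasing distance from 4:
4: 0
6: 2  (via 4)
5: 3  (via 6)
9: 4  (via 4)
11: 4  (via 4)
2: 5  (via 4)
10: 5  (via 6)
1: 6  (via 10)
3: 7  (via 5)
7: 7  (via 5)
Shortest route: 4–6–5–7 = 7 kPa.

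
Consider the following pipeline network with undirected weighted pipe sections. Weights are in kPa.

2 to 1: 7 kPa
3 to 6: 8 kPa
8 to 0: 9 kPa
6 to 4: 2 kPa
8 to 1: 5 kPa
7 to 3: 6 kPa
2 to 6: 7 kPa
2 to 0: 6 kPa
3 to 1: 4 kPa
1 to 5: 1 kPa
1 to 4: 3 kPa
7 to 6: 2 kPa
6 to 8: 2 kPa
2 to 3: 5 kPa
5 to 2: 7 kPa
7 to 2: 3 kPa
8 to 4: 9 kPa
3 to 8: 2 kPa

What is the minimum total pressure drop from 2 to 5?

Enumerating some paths:
2–7–6–4–1–5: 3+2+2+3+1 = 11
2–1–5: 7+1 = 8
2–3–1–5: 5+4+1 = 10
2–5: 7 = 7
Cheapest is 2–5 at 7 kPa.

7 kPa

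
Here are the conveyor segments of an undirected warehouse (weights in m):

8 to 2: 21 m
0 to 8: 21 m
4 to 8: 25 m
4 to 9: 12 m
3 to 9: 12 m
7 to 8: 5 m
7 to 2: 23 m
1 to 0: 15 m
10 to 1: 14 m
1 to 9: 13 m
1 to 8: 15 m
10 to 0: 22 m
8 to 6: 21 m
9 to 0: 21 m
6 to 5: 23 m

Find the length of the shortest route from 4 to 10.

39 m

Running Dijkstra from 4:
4: 0
9: 12  (via 4)
3: 24  (via 9)
1: 25  (via 9)
8: 25  (via 4)
7: 30  (via 8)
0: 33  (via 9)
10: 39  (via 1)
Shortest route: 4 → 9 → 1 → 10 = 39 m.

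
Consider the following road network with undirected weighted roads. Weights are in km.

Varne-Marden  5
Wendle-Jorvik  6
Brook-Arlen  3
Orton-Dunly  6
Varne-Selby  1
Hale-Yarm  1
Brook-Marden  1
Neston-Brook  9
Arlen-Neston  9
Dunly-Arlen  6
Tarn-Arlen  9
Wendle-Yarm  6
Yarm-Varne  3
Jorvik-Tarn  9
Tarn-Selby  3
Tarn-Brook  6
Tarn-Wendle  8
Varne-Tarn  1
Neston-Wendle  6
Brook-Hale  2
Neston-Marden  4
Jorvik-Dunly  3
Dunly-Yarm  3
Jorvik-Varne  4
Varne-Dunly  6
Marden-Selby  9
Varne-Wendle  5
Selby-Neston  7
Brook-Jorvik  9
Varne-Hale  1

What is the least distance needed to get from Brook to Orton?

Candidate routes:
Brook → Hale → Yarm → Dunly → Orton: 2+1+3+6 = 12
Brook → Hale → Varne → Yarm → Dunly → Orton: 2+1+3+3+6 = 15
Brook → Arlen → Dunly → Orton: 3+6+6 = 15
The minimum is 12 km via Brook → Hale → Yarm → Dunly → Orton.

12 km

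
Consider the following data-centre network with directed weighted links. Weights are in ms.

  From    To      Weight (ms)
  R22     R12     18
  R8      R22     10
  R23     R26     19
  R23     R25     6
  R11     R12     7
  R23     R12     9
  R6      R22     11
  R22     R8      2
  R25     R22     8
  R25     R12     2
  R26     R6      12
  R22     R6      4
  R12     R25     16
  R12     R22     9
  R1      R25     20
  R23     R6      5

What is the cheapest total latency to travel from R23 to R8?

Shortest distances from R23:
R23: 0
R6: 5  (via R23)
R25: 6  (via R23)
R12: 8  (via R25)
R22: 14  (via R25)
R8: 16  (via R22)
Shortest route: R23–R25–R22–R8 = 16 ms.

16 ms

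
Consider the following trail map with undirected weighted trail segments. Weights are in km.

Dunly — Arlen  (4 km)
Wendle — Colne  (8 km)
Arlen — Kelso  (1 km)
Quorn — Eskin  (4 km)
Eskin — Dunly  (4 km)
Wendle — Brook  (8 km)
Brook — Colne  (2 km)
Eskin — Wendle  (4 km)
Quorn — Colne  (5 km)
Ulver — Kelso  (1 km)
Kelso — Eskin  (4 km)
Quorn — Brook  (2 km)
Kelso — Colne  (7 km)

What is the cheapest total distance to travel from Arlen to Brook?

10 km

Settle nodes by increasing distance from Arlen:
Arlen: 0
Kelso: 1  (via Arlen)
Ulver: 2  (via Kelso)
Dunly: 4  (via Arlen)
Eskin: 5  (via Kelso)
Colne: 8  (via Kelso)
Quorn: 9  (via Eskin)
Wendle: 9  (via Eskin)
Brook: 10  (via Colne)
Shortest route: Arlen–Kelso–Colne–Brook = 10 km.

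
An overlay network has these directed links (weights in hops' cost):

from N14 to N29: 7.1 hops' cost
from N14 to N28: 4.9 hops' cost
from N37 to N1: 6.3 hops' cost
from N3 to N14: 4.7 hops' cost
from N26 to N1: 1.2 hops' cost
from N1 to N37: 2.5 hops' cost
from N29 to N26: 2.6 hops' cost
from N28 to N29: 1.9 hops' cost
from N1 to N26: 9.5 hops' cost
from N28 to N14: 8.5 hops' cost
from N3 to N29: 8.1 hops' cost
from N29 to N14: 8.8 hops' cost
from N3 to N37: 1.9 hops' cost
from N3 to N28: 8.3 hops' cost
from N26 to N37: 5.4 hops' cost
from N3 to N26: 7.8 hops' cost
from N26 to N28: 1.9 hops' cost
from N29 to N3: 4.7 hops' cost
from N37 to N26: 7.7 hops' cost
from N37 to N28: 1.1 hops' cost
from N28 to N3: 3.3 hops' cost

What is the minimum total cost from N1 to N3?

6.9 hops' cost

Shortest distances from N1:
N1: 0
N37: 2.5  (via N1)
N28: 3.6  (via N37)
N29: 5.5  (via N28)
N3: 6.9  (via N28)
Shortest route: N1–N37–N28–N3 = 6.9 hops' cost.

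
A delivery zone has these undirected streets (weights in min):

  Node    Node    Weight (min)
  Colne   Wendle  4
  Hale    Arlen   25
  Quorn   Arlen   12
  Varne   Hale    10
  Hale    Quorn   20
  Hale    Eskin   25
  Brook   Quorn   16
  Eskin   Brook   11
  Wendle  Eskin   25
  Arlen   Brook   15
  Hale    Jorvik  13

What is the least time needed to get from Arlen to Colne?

Candidate routes:
Arlen - Quorn - Brook - Eskin - Wendle - Colne: 12+16+11+25+4 = 68
Arlen - Hale - Eskin - Wendle - Colne: 25+25+25+4 = 79
Arlen - Brook - Eskin - Wendle - Colne: 15+11+25+4 = 55
Arlen - Quorn - Hale - Eskin - Wendle - Colne: 12+20+25+25+4 = 86
The minimum is 55 min via Arlen - Brook - Eskin - Wendle - Colne.

55 min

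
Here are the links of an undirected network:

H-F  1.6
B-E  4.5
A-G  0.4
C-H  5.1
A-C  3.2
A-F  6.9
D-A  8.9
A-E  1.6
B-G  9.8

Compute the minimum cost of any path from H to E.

Candidate routes:
H → F → A → E: 1.6+6.9+1.6 = 10.1
H → C → A → E: 5.1+3.2+1.6 = 9.9
H → C → A → G → B → E: 5.1+3.2+0.4+9.8+4.5 = 23
Cheapest is H → C → A → E at 9.9.

9.9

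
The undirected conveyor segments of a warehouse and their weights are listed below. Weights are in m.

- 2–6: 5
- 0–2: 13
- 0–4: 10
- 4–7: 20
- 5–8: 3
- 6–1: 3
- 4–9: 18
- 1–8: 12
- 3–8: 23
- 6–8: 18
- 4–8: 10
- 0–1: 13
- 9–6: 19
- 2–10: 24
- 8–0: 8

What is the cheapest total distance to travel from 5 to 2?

Candidate routes:
5 - 8 - 0 - 2: 3+8+13 = 24
5 - 8 - 6 - 2: 3+18+5 = 26
5 - 8 - 1 - 6 - 2: 3+12+3+5 = 23
5 - 8 - 0 - 1 - 6 - 2: 3+8+13+3+5 = 32
Cheapest is 5 - 8 - 1 - 6 - 2 at 23 m.

23 m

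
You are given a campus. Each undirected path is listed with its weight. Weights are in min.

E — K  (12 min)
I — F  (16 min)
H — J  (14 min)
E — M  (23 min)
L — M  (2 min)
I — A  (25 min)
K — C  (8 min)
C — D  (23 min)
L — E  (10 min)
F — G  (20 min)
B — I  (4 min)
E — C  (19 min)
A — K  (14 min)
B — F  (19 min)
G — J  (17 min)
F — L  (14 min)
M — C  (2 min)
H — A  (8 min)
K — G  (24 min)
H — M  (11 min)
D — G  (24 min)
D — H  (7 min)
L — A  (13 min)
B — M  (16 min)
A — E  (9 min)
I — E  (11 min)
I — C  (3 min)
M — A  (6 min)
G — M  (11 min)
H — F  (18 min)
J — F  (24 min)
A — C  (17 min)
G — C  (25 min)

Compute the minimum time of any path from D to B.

27 min

Compare a few routes:
D–H–M–C–I–B: 7+11+2+3+4 = 27
D–C–I–B: 23+3+4 = 30
Cheapest is D–H–M–C–I–B at 27 min.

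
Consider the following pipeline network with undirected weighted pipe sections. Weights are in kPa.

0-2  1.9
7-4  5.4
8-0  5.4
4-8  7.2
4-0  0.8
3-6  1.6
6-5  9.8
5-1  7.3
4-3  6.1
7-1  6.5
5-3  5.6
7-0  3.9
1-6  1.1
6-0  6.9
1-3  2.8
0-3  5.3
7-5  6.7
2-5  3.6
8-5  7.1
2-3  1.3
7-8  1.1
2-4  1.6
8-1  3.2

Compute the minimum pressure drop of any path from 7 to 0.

Enumerating some paths:
7 - 0: 3.9 = 3.9
7 - 4 - 0: 5.4+0.8 = 6.2
7 - 8 - 0: 1.1+5.4 = 6.5
7 - 4 - 2 - 0: 5.4+1.6+1.9 = 8.9
Cheapest is 7 - 0 at 3.9 kPa.

3.9 kPa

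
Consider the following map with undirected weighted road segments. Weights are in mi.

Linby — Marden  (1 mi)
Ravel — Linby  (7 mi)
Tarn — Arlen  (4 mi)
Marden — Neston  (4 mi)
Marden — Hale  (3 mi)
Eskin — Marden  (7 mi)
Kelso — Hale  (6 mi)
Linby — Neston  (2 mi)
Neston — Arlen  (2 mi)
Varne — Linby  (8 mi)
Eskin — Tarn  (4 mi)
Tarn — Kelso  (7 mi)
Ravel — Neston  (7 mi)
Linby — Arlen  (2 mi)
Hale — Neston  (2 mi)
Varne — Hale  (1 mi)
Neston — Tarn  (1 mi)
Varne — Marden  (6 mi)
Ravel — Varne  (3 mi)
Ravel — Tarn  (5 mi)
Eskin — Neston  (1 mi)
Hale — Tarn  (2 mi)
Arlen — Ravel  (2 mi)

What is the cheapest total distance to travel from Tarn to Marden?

4 mi

Compare a few routes:
Tarn → Neston → Linby → Marden: 1+2+1 = 4
Tarn → Hale → Marden: 2+3 = 5
Cheapest is Tarn → Neston → Linby → Marden at 4 mi.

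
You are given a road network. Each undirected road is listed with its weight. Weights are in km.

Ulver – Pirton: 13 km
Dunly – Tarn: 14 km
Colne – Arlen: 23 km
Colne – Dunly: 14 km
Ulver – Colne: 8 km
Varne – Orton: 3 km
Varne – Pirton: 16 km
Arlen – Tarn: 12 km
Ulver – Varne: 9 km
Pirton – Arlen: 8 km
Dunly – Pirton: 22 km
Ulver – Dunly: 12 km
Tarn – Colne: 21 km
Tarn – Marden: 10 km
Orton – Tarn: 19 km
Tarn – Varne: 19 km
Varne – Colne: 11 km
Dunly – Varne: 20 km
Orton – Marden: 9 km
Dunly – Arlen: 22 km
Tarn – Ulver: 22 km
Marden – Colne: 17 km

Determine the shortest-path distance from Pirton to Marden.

28 km

Candidate routes:
Pirton–Arlen–Tarn–Marden: 8+12+10 = 30
Pirton–Varne–Orton–Marden: 16+3+9 = 28
Cheapest is Pirton–Varne–Orton–Marden at 28 km.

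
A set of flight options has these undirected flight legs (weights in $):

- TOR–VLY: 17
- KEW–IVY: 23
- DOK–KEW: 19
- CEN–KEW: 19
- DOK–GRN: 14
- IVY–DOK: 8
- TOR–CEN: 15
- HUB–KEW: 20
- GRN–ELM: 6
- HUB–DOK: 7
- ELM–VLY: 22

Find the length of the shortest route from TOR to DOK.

Compare a few routes:
TOR–CEN–KEW–DOK: 15+19+19 = 53
TOR–VLY–ELM–GRN–DOK: 17+22+6+14 = 59
Cheapest is TOR–CEN–KEW–DOK at $53.

$53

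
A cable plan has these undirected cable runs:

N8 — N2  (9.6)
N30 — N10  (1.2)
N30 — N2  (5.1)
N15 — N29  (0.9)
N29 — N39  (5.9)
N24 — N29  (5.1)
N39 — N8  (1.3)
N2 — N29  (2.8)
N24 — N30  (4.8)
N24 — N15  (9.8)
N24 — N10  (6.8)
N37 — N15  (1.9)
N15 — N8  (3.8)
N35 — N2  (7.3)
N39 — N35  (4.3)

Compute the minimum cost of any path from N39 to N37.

7

Settle nodes by increasing distance from N39:
N39: 0
N8: 1.3  (via N39)
N35: 4.3  (via N39)
N15: 5.1  (via N8)
N29: 5.9  (via N39)
N37: 7  (via N15)
Shortest route: N39–N8–N15–N37 = 7.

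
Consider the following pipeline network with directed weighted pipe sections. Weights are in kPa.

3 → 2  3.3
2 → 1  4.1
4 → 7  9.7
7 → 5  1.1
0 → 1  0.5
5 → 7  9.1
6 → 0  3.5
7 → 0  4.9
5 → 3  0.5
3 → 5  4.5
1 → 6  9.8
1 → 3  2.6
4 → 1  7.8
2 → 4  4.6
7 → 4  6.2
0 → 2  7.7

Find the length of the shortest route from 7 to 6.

15.2 kPa

Candidate routes:
7–4–1–6: 6.2+7.8+9.8 = 23.8
7–0–1–6: 4.9+0.5+9.8 = 15.2
7–5–3–2–1–6: 1.1+0.5+3.3+4.1+9.8 = 18.8
Cheapest is 7–0–1–6 at 15.2 kPa.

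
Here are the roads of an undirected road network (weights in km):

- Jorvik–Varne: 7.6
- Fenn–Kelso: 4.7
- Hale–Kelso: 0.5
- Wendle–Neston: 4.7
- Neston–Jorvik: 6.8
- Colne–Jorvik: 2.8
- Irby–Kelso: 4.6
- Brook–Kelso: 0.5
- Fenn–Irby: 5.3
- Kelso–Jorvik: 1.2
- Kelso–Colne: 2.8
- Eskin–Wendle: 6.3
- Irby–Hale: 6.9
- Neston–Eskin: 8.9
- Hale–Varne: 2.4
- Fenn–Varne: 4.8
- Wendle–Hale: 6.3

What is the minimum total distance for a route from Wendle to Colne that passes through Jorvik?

10.8 km

Best Wendle to Jorvik: Wendle–Hale–Kelso–Jorvik costing 8
Shortest Jorvik→Colne: Jorvik–Colne = 2.8
Total via Jorvik: 8 + 2.8 = 10.8 km.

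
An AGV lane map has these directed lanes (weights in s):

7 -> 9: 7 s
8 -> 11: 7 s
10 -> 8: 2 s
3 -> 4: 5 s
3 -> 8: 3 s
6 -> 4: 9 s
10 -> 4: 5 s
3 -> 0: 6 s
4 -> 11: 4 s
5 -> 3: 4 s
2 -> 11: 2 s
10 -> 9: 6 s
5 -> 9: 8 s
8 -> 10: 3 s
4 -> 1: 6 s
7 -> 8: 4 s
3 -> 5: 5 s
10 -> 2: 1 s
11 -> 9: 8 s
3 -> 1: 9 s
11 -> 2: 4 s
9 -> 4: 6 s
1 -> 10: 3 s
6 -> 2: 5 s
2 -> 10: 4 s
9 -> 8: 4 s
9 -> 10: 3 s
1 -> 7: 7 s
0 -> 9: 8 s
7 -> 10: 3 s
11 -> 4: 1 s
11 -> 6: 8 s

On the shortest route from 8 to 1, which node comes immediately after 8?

10

Compare a few routes:
8–11–4–1: 7+1+6 = 14
8–10–4–1: 3+5+6 = 14
8–10–2–11–4–1: 3+1+2+1+6 = 13
The minimum is 13 s via 8–10–2–11–4–1.
So from 8 the first move is to 10.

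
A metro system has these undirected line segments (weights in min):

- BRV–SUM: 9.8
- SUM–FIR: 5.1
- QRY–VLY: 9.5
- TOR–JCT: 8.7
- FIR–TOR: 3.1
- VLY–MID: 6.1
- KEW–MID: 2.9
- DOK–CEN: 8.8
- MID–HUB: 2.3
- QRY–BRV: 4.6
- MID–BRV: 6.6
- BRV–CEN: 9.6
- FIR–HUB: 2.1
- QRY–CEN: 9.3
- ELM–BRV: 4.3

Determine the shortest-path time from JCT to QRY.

27.4 min

Compare a few routes:
JCT–TOR–FIR–HUB–MID–BRV–QRY: 8.7+3.1+2.1+2.3+6.6+4.6 = 27.4
JCT–TOR–FIR–SUM–BRV–QRY: 8.7+3.1+5.1+9.8+4.6 = 31.3
Cheapest is JCT–TOR–FIR–HUB–MID–BRV–QRY at 27.4 min.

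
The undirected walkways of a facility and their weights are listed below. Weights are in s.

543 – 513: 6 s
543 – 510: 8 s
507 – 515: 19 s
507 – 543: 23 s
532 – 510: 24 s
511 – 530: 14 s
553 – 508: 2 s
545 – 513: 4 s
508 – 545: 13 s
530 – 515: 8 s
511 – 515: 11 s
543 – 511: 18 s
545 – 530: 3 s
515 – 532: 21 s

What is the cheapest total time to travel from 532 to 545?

32 s

Candidate routes:
532 - 515 - 530 - 545: 21+8+3 = 32
532 - 515 - 511 - 530 - 545: 21+11+14+3 = 49
532 - 515 - 511 - 543 - 513 - 545: 21+11+18+6+4 = 60
532 - 510 - 543 - 513 - 545: 24+8+6+4 = 42
The minimum is 32 s via 532 - 515 - 530 - 545.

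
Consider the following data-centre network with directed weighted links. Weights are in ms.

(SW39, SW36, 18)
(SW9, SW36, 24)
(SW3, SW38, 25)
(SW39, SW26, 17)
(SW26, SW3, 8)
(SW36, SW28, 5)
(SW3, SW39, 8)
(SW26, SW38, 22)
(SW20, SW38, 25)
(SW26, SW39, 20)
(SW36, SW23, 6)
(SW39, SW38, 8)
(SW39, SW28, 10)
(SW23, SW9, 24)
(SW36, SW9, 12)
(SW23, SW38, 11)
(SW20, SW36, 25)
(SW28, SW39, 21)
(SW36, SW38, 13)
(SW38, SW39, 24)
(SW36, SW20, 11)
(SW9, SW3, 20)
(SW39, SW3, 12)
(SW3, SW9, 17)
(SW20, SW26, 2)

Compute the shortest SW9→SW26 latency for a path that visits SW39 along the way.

Best SW9 to SW39: SW9 → SW3 → SW39 costing 28
Best SW39 to SW26: SW39 → SW26 costing 17
Total via SW39: 28 + 17 = 45 ms.

45 ms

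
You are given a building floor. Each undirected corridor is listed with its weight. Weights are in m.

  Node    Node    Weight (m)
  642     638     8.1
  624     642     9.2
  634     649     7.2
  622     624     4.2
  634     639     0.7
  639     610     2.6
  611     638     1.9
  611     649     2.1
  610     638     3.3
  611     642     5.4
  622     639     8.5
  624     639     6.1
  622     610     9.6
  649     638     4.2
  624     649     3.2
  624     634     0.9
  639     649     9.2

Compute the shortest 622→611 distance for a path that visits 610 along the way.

13.6 m

Best 622 to 610: 622 → 624 → 634 → 639 → 610 costing 8.4
Shortest 610→611: 610 → 638 → 611 = 5.2
Total via 610: 8.4 + 5.2 = 13.6 m.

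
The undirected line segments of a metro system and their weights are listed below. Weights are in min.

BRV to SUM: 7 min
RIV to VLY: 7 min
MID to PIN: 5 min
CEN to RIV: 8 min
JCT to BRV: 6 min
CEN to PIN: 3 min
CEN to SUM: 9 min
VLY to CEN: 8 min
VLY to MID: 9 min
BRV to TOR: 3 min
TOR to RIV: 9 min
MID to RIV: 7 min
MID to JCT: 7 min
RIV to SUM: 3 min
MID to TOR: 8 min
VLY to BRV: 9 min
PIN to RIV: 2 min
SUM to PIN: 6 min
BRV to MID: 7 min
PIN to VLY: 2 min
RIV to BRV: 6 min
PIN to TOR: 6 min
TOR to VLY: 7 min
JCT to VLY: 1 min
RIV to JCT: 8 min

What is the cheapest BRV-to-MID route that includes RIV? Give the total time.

13 min

Best BRV to RIV: BRV–RIV costing 6
Shortest RIV→MID: RIV–MID = 7
Total via RIV: 6 + 7 = 13 min.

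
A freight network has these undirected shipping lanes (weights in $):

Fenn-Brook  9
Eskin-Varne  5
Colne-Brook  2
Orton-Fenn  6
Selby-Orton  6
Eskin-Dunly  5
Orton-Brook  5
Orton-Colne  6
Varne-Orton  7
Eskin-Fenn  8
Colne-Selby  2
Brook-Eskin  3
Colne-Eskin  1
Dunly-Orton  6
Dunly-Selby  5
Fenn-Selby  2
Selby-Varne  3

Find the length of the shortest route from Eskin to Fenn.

$5

Compare a few routes:
Eskin–Brook–Colne–Selby–Fenn: 3+2+2+2 = 9
Eskin–Colne–Selby–Fenn: 1+2+2 = 5
Eskin–Fenn: 8 = 8
The minimum is $5 via Eskin–Colne–Selby–Fenn.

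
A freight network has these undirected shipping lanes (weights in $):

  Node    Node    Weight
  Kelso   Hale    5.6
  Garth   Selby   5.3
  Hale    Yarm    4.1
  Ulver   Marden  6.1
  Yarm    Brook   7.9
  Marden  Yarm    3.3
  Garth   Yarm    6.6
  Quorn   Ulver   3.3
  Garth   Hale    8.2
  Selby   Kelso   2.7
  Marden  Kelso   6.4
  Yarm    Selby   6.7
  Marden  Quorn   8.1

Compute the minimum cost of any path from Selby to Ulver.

Enumerating some paths:
Selby → Kelso → Marden → Quorn → Ulver: 2.7+6.4+8.1+3.3 = 20.5
Selby → Kelso → Marden → Ulver: 2.7+6.4+6.1 = 15.2
Selby → Yarm → Marden → Ulver: 6.7+3.3+6.1 = 16.1
Cheapest is Selby → Kelso → Marden → Ulver at $15.2.

$15.2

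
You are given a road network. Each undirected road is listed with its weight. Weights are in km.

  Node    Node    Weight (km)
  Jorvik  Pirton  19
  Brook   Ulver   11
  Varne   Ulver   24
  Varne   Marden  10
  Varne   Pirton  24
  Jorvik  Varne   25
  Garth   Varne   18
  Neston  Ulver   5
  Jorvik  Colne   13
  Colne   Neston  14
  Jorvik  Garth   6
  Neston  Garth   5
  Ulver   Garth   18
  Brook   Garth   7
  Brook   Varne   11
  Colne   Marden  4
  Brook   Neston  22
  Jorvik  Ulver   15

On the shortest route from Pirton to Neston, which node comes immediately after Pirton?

Jorvik

Enumerating some paths:
Pirton–Jorvik–Ulver–Neston: 19+15+5 = 39
Pirton–Jorvik–Colne–Neston: 19+13+14 = 46
Pirton–Jorvik–Garth–Neston: 19+6+5 = 30
The minimum is 30 km via Pirton–Jorvik–Garth–Neston.
So from Pirton the first move is to Jorvik.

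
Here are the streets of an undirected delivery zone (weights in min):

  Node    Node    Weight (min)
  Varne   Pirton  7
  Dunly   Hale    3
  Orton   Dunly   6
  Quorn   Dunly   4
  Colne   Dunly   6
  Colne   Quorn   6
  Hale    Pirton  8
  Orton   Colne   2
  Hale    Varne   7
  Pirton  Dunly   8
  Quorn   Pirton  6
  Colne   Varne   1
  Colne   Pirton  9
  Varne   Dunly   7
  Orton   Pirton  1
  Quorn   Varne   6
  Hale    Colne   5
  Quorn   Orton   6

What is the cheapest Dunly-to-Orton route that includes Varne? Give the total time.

10 min

Best Dunly to Varne: Dunly → Varne costing 7
Shortest Varne→Orton: Varne → Colne → Orton = 3
Total via Varne: 7 + 3 = 10 min.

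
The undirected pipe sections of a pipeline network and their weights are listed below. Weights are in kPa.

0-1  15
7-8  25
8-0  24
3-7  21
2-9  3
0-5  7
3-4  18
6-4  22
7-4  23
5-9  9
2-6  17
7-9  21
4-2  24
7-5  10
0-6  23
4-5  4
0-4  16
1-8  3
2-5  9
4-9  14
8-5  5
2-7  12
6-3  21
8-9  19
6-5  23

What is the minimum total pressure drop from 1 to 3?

30 kPa

Compare a few routes:
1 → 8 → 5 → 7 → 3: 3+5+10+21 = 39
1 → 8 → 5 → 4 → 3: 3+5+4+18 = 30
1 → 0 → 5 → 4 → 3: 15+7+4+18 = 44
Cheapest is 1 → 8 → 5 → 4 → 3 at 30 kPa.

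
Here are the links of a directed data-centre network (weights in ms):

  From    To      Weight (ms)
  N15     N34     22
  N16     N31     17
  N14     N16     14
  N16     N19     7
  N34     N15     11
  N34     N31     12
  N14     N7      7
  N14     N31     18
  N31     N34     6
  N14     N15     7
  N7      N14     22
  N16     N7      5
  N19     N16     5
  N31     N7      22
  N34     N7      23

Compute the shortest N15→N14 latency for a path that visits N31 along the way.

Best N15 to N31: N15 → N34 → N31 costing 34
Shortest N31→N14: N31 → N7 → N14 = 44
Total via N31: 34 + 44 = 78 ms.

78 ms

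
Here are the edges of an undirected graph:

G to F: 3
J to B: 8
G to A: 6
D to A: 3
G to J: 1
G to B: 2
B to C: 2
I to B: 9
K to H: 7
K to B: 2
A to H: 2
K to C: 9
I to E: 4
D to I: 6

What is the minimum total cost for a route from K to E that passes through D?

22

Best K to D: K → H → A → D costing 12
Shortest D→E: D → I → E = 10
Total via D: 12 + 10 = 22.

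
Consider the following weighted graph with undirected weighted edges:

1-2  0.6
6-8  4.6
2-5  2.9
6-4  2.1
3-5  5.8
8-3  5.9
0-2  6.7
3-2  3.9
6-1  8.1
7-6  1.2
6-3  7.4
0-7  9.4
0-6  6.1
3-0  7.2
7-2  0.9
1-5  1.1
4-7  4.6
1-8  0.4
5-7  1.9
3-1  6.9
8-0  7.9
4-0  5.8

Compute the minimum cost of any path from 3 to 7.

Shortest distances from 3:
3: 0
2: 3.9  (via 3)
1: 4.5  (via 2)
7: 4.8  (via 2)
Shortest route: 3 → 2 → 7 = 4.8.

4.8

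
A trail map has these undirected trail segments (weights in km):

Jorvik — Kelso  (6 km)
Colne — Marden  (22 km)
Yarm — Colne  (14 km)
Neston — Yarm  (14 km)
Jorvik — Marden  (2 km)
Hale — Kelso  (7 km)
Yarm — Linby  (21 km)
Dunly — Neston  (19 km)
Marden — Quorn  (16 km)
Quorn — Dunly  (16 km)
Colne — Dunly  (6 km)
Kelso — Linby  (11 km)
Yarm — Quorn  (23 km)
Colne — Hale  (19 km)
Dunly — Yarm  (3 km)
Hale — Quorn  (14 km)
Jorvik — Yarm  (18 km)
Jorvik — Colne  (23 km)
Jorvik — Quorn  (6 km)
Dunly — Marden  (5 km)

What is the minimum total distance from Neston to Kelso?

30 km

Settle nodes by increasing distance from Neston:
Neston: 0
Yarm: 14  (via Neston)
Dunly: 17  (via Yarm)
Marden: 22  (via Dunly)
Colne: 23  (via Dunly)
Jorvik: 24  (via Marden)
Quorn: 30  (via Jorvik)
Kelso: 30  (via Jorvik)
Shortest route: Neston–Yarm–Dunly–Marden–Jorvik–Kelso = 30 km.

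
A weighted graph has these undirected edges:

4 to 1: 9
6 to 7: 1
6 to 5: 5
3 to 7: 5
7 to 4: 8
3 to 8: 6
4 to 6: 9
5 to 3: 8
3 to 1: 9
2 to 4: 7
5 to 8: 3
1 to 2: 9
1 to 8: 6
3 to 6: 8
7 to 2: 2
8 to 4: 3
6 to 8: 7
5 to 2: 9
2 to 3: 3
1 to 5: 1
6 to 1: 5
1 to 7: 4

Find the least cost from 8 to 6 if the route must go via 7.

Best 8 to 7: 8 → 5 → 1 → 7 costing 8
Shortest 7→6: 7 → 6 = 1
Total via 7: 8 + 1 = 9.

9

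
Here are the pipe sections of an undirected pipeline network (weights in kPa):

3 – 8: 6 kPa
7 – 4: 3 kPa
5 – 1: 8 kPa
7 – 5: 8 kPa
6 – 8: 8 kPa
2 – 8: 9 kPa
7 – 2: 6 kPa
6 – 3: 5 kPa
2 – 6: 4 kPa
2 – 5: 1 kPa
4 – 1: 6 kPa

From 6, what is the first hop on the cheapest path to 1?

Enumerating some paths:
6 - 2 - 5 - 1: 4+1+8 = 13
6 - 2 - 7 - 4 - 1: 4+6+3+6 = 19
Cheapest is 6 - 2 - 5 - 1 at 13 kPa.
So from 6 the first move is to 2.

2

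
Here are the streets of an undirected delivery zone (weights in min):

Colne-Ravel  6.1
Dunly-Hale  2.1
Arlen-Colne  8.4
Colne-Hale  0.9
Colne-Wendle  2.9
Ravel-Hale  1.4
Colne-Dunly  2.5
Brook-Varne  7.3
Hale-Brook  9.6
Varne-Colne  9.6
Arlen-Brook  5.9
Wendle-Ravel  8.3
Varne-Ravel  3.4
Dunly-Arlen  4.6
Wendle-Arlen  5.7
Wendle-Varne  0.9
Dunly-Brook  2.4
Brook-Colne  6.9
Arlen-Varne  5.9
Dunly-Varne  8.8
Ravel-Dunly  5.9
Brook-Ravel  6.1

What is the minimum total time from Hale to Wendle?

3.8 min

Enumerating some paths:
Hale - Dunly - Colne - Wendle: 2.1+2.5+2.9 = 7.5
Hale - Ravel - Varne - Wendle: 1.4+3.4+0.9 = 5.7
Hale - Colne - Wendle: 0.9+2.9 = 3.8
The minimum is 3.8 min via Hale - Colne - Wendle.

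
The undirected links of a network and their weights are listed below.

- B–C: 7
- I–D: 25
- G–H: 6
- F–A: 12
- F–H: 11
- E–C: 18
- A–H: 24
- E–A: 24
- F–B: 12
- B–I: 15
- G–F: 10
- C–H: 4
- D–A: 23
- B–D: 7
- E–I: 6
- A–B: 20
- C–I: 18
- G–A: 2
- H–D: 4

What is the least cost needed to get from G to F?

Enumerating some paths:
G → A → F: 2+12 = 14
G → F: 10 = 10
Cheapest is G → F at 10.

10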